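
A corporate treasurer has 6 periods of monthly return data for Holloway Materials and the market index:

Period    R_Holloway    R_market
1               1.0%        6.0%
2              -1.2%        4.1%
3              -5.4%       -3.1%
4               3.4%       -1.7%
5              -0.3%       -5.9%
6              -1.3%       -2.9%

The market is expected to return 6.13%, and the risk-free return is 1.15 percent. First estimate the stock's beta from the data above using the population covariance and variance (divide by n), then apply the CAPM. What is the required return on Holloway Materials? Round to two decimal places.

1.87%

Mean R_i = (1.0 − 1.2 − 5.4 + 3.4 − 0.3 − 1.3) / 6 = -0.6333%
Mean R_m = (6.0 + 4.1 − 3.1 − 1.7 − 5.9 − 2.9) / 6 = -0.5833%
Σ(R_i − R̄_i)(R_m − R̄_m) = 15.3633  ⇒  Cov = 15.3633 / 6 = 2.5606
Σ(R_m − R̄_m)² = 106.4883  ⇒  Var(R_m) = 106.4883 / 6 = 17.7481
β = Cov / Var(R_m) = 2.5606 / 17.7481 = 0.1443
MRP = 6.13% − 1.15% = 4.98%
E(R) = R_f + β × MRP = 1.15% + 0.1443 × 4.98% = 1.87%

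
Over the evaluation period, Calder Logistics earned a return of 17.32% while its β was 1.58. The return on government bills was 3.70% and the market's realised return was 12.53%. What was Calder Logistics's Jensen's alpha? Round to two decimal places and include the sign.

-0.33%

Market excess return = 12.53% − 3.70% = 8.83%
CAPM benchmark = R_f + β(R_m − R_f) = 3.70% + 1.58 × 8.83% = 17.6514%
α = actual − benchmark = 17.32% − 17.6514% = -0.33%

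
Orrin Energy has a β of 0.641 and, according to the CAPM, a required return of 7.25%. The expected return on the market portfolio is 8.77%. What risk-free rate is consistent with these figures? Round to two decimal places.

4.54%

E(R) = R_f + β(E(R_m) − R_f) = R_f(1 − β) + β·E(R_m)
7.25% = R_f × (1 − 0.641) + 0.641 × 8.77%
7.25% = R_f × 0.359 + 5.62157%
R_f = (7.25% − 5.62157%) / 0.359 = 4.54%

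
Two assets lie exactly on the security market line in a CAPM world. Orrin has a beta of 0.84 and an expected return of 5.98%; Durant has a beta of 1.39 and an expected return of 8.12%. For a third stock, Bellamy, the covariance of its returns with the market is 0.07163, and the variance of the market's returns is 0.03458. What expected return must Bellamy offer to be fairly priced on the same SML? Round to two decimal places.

10.77%

MRP = (8.12% − 5.98%) / (1.39 − 0.84) = 3.8909%
R_f = 5.98% − 0.84 × 3.8909% = 2.7116%
β_Bellamy = Cov / Var(R_m) = 0.07163 / 0.03458 = 2.0714
E(R_Bellamy) = R_f + β × MRP = 2.7116% + 2.0714 × 3.8909% = 10.77%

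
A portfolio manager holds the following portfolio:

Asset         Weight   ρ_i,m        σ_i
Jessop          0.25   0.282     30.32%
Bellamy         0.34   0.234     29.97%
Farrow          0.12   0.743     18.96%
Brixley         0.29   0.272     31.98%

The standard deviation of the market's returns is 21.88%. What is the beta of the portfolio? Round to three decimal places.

0.399

β_Jessop = 0.282 × 30.32% / 21.88% = 0.3908
β_Bellamy = 0.234 × 29.97% / 21.88% = 0.3205
β_Farrow = 0.743 × 18.96% / 21.88% = 0.6438
β_Brixley = 0.272 × 31.98% / 21.88% = 0.3976
β_P = Σ w_i β_i = 0.25×0.3908 + 0.34×0.3205 + 0.12×0.6438 + 0.29×0.3976 = 0.3992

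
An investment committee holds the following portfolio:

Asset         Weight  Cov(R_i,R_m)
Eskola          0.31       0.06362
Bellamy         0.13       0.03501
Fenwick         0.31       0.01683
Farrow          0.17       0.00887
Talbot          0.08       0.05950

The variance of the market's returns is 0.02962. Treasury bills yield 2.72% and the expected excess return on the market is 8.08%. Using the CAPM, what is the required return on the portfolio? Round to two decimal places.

β_Eskola = 0.06362 / 0.02962 = 2.1479
β_Bellamy = 0.03501 / 0.02962 = 1.1820
β_Fenwick = 0.01683 / 0.02962 = 0.5682
β_Farrow = 0.00887 / 0.02962 = 0.2995
β_Talbot = 0.05950 / 0.02962 = 2.0088
β_P = Σ w_i β_i = 0.31×2.1479 + 0.13×1.1820 + 0.31×0.5682 + 0.17×0.2995 + 0.08×2.0088 = 1.2073
E(R_P) = R_f + β_P × MRP = 2.72% + 1.2073 × 8.08% = 12.47%

12.47%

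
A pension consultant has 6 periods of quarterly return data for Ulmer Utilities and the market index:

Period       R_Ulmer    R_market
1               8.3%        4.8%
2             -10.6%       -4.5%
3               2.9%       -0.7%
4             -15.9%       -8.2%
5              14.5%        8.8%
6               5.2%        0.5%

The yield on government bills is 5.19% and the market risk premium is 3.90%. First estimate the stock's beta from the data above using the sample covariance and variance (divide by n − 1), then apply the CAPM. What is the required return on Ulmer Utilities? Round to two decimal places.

12.33%

Mean R_i = (8.3 − 10.6 + 2.9 − 15.9 + 14.5 + 5.2) / 6 = 0.7333%
Mean R_m = (4.8 − 4.5 − 0.7 − 8.2 + 8.8 + 0.5) / 6 = 0.1167%
Σ(R_i − R̄_i)(R_m − R̄_m) = 345.5767  ⇒  Cov = 345.5767 / 5 = 69.1153
Σ(R_m − R̄_m)² = 188.6283  ⇒  Var(R_m) = 188.6283 / 5 = 37.7257
β = Cov / Var(R_m) = 69.1153 / 37.7257 = 1.8320
E(R) = R_f + β × MRP = 5.19% + 1.8320 × 3.90% = 12.33%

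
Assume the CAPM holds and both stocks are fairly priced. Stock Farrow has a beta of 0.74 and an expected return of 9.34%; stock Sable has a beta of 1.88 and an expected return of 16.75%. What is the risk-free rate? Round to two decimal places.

4.53%

Both satisfy E(R) = R_f + β·MRP, so the slope of the SML is
MRP = (16.75% − 9.34%) / (1.88 − 0.74) = 7.41% / 1.14 = 6.5000%
R_f = E(R_Farrow) − β_Farrow·MRP = 9.34% − 0.74 × 6.5000% = 4.5300%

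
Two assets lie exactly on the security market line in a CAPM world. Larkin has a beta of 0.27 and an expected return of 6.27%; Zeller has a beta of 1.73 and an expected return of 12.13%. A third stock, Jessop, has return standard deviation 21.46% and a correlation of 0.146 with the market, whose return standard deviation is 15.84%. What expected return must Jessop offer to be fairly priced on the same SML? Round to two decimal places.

MRP = (12.13% − 6.27%) / (1.73 − 0.27) = 4.0137%
R_f = 6.27% − 0.27 × 4.0137% = 5.1863%
β_Jessop = ρ·σ_i/σ_m = 0.146 × 21.46 / 15.84 = 0.1978
E(R_Jessop) = R_f + β × MRP = 5.1863% + 0.1978 × 4.0137% = 5.98%

5.98%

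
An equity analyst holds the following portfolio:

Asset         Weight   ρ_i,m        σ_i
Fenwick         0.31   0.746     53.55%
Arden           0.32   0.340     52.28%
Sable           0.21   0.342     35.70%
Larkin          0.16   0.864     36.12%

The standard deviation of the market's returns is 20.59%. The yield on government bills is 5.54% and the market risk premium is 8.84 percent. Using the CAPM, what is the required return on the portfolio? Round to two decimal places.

16.54%

β_Fenwick = 0.746 × 53.55% / 20.59% = 1.9402
β_Arden = 0.340 × 52.28% / 20.59% = 0.8633
β_Sable = 0.342 × 35.70% / 20.59% = 0.5930
β_Larkin = 0.864 × 36.12% / 20.59% = 1.5157
β_P = Σ w_i β_i = 0.31×1.9402 + 0.32×0.8633 + 0.21×0.5930 + 0.16×1.5157 = 1.2448
E(R_P) = R_f + β_P × MRP = 5.54% + 1.2448 × 8.84% = 16.54%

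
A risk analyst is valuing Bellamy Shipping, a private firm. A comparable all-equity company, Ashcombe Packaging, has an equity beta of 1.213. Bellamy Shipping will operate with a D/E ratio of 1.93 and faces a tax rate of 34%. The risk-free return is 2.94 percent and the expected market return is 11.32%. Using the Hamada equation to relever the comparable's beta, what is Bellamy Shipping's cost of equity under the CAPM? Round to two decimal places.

26.05%

β_L = β_U × [1 + (1 − t)(D/E)] = 1.213 × [1 + (1 − 0.34) × 1.93]
    = 1.213 × [1 + 0.66 × 1.93] = 1.213 × 2.2738 = 2.7581
MRP = 11.32% − 2.94% = 8.38%
E(R) = R_f + β_L × MRP = 2.94% + 2.7581 × 8.38% = 26.05%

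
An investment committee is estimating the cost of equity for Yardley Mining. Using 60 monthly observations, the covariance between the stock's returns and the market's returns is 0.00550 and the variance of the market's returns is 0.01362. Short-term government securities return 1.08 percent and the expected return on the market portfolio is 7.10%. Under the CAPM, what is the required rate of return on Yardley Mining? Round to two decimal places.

β = Cov(R_i, R_m) / Var(R_m) = 0.00550 / 0.01362 = 0.4038
MRP = 7.10% − 1.08% = 6.02%
E(R) = R_f + β × MRP = 1.08% + 0.4038 × 6.02% = 3.51%

3.51%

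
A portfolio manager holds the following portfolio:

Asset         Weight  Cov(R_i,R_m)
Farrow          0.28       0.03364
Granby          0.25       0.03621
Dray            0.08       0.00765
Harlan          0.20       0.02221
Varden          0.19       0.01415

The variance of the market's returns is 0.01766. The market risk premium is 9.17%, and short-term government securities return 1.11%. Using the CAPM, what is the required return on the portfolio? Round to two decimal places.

14.72%

β_Farrow = 0.03364 / 0.01766 = 1.9049
β_Granby = 0.03621 / 0.01766 = 2.0504
β_Dray = 0.00765 / 0.01766 = 0.4332
β_Harlan = 0.02221 / 0.01766 = 1.2576
β_Varden = 0.01415 / 0.01766 = 0.8012
β_P = Σ w_i β_i = 0.28×1.9049 + 0.25×2.0504 + 0.08×0.4332 + 0.20×1.2576 + 0.19×0.8012 = 1.4844
E(R_P) = R_f + β_P × MRP = 1.11% + 1.4844 × 9.17% = 14.72%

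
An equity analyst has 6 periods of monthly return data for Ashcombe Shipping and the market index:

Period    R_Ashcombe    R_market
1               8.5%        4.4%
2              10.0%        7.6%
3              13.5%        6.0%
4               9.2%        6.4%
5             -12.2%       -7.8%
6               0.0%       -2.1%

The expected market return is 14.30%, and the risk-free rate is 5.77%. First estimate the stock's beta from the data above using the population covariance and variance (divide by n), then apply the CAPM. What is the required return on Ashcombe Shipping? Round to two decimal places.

18.65%

Mean R_i = (8.5 + 10.0 + 13.5 + 9.2 − 12.2 + 0.0) / 6 = 4.8333%
Mean R_m = (4.4 + 7.6 + 6.0 + 6.4 − 7.8 − 2.1) / 6 = 2.4167%
Σ(R_i − R̄_i)(R_m − R̄_m) = 278.3567  ⇒  Cov = 278.3567 / 6 = 46.3928
Σ(R_m − R̄_m)² = 184.2883  ⇒  Var(R_m) = 184.2883 / 6 = 30.7147
β = Cov / Var(R_m) = 46.3928 / 30.7147 = 1.5104
MRP = 14.30% − 5.77% = 8.53%
E(R) = R_f + β × MRP = 5.77% + 1.5104 × 8.53% = 18.65%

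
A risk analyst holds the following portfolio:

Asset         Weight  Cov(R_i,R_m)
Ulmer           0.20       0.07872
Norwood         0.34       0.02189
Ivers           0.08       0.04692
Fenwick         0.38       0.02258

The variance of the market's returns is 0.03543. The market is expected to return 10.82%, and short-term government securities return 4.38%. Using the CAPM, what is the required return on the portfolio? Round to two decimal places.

β_Ulmer = 0.07872 / 0.03543 = 2.2218
β_Norwood = 0.02189 / 0.03543 = 0.6178
β_Ivers = 0.04692 / 0.03543 = 1.3243
β_Fenwick = 0.02258 / 0.03543 = 0.6373
β_P = Σ w_i β_i = 0.20×2.2218 + 0.34×0.6178 + 0.08×1.3243 + 0.38×0.6373 = 1.0025
MRP = 10.82% − 4.38% = 6.44%
E(R_P) = R_f + β_P × MRP = 4.38% + 1.0025 × 6.44% = 10.84%

10.84%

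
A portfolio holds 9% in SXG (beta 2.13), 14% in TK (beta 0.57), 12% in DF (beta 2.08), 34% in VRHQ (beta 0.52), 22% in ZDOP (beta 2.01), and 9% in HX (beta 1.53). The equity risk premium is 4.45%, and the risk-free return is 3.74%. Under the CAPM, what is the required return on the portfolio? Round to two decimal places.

β_P = Σ w_i β_i = 0.09×2.13 + 0.14×0.57 + 0.12×2.08 + 0.34×0.52 + 0.22×2.01 + 0.09×1.53 = 1.2778
E(R_P) = R_f + β_P × MRP = 3.74% + 1.2778 × 4.45% = 9.43%

9.43%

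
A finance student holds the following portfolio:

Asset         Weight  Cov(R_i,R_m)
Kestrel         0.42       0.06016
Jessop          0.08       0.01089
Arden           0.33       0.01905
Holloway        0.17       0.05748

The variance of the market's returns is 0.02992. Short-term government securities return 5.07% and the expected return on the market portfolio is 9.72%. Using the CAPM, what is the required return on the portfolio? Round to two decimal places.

β_Kestrel = 0.06016 / 0.02992 = 2.0107
β_Jessop = 0.01089 / 0.02992 = 0.3640
β_Arden = 0.01905 / 0.02992 = 0.6367
β_Holloway = 0.05748 / 0.02992 = 1.9211
β_P = Σ w_i β_i = 0.42×2.0107 + 0.08×0.3640 + 0.33×0.6367 + 0.17×1.9211 = 1.4103
MRP = 9.72% − 5.07% = 4.65%
E(R_P) = R_f + β_P × MRP = 5.07% + 1.4103 × 4.65% = 11.63%

11.63%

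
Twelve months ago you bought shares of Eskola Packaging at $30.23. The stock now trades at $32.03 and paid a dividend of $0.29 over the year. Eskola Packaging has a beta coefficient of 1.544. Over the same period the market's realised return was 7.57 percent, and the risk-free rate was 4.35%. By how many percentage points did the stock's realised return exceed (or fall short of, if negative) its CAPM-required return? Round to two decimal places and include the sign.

Realised HPR = (P1 + D1 − P0) / P0 = (32.03 + 0.29 − 30.23) / 30.23 = 2.09 / 30.23 = 6.9137%
MRP = 7.57% − 4.35% = 3.22%
CAPM required = R_f + β·MRP = 4.35% + 1.544 × 3.22% = 9.32168%
α = realised − required = 6.9137% − 9.32168% = -2.41%

-2.41%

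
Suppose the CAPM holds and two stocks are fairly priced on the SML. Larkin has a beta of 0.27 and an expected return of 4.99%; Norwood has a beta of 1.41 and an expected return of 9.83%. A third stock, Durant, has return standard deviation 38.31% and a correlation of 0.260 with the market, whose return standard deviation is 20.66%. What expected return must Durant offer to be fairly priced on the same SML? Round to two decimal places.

5.89%

MRP = (9.83% − 4.99%) / (1.41 − 0.27) = 4.2456%
R_f = 4.99% − 0.27 × 4.2456% = 3.8437%
β_Durant = ρ·σ_i/σ_m = 0.260 × 38.31 / 20.66 = 0.4821
E(R_Durant) = R_f + β × MRP = 3.8437% + 0.4821 × 4.2456% = 5.89%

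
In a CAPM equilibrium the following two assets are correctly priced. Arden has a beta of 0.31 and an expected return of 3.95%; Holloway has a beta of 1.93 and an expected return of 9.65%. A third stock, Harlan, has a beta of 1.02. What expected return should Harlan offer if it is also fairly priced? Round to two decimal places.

6.45%

MRP (SML slope) = (9.65% − 3.95%) / (1.93 − 0.31) = 5.70% / 1.62 = 3.5185%
R_f (intercept) = 3.95% − 0.31 × 3.5185% = 2.8593%
E(R_Harlan) = R_f + β × MRP = 2.8593% + 1.02 × 3.5185% = 6.45%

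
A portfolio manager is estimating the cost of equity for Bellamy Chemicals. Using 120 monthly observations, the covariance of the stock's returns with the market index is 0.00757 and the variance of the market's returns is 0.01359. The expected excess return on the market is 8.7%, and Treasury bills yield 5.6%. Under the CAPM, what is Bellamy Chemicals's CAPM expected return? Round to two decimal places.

β = Cov(R_i, R_m) / Var(R_m) = 0.00757 / 0.01359 = 0.5570
E(R) = R_f + β × MRP = 5.6% + 0.5570 × 8.7% = 10.45%

10.45%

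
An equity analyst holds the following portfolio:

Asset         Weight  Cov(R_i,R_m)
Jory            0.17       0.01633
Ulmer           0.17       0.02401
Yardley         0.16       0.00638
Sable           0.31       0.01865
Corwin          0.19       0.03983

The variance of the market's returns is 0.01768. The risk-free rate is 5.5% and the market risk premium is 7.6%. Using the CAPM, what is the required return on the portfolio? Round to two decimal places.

14.63%

β_Jory = 0.01633 / 0.01768 = 0.9236
β_Ulmer = 0.02401 / 0.01768 = 1.3580
β_Yardley = 0.00638 / 0.01768 = 0.3609
β_Sable = 0.01865 / 0.01768 = 1.0549
β_Corwin = 0.03983 / 0.01768 = 2.2528
β_P = Σ w_i β_i = 0.17×0.9236 + 0.17×1.3580 + 0.16×0.3609 + 0.31×1.0549 + 0.19×2.2528 = 1.2007
E(R_P) = R_f + β_P × MRP = 5.5% + 1.2007 × 7.6% = 14.63%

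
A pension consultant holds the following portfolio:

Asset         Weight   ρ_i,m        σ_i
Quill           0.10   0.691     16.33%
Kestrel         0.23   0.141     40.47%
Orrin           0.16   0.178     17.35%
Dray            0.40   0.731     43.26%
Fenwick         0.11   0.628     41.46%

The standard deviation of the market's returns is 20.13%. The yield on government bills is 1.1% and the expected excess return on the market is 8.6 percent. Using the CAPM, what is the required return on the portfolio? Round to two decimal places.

β_Quill = 0.691 × 16.33% / 20.13% = 0.5606
β_Kestrel = 0.141 × 40.47% / 20.13% = 0.2835
β_Orrin = 0.178 × 17.35% / 20.13% = 0.1534
β_Dray = 0.731 × 43.26% / 20.13% = 1.5709
β_Fenwick = 0.628 × 41.46% / 20.13% = 1.2934
β_P = Σ w_i β_i = 0.10×0.5606 + 0.23×0.2835 + 0.16×0.1534 + 0.40×1.5709 + 0.11×1.2934 = 0.9164
E(R_P) = R_f + β_P × MRP = 1.1% + 0.9164 × 8.6% = 8.98%

8.98%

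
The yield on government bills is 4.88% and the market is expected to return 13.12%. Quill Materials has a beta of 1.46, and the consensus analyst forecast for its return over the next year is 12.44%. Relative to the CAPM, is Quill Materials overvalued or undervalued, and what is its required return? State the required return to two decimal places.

Overvalued; required return 16.91%

MRP = 13.12% − 4.88% = 8.24%
Required return = R_f + β·MRP = 4.88% + 1.46 × 8.24% = 16.91%
Forecast 12.44% < required 16.91% → the stock plots below the SML → overvalued.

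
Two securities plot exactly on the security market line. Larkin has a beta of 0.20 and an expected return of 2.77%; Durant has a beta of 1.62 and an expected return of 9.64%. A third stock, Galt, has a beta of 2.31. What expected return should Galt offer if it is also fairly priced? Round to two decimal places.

MRP (SML slope) = (9.64% − 2.77%) / (1.62 − 0.20) = 6.87% / 1.42 = 4.8380%
R_f (intercept) = 2.77% − 0.20 × 4.8380% = 1.8024%
E(R_Galt) = R_f + β × MRP = 1.8024% + 2.31 × 4.8380% = 12.98%

12.98%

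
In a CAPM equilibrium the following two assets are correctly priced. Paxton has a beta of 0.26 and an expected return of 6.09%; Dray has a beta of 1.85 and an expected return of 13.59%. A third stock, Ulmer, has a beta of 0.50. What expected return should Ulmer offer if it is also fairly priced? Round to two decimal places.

7.22%

MRP (SML slope) = (13.59% − 6.09%) / (1.85 − 0.26) = 7.50% / 1.59 = 4.7170%
R_f (intercept) = 6.09% − 0.26 × 4.7170% = 4.8636%
E(R_Ulmer) = R_f + β × MRP = 4.8636% + 0.50 × 4.7170% = 7.22%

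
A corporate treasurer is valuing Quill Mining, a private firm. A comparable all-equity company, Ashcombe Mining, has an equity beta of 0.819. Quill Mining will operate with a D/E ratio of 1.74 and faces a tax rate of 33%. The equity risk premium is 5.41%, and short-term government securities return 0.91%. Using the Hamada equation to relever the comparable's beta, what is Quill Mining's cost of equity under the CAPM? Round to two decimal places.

β_L = β_U × [1 + (1 − t)(D/E)] = 0.819 × [1 + (1 − 0.33) × 1.74]
    = 0.819 × [1 + 0.67 × 1.74] = 0.819 × 2.1658 = 1.7738
E(R) = R_f + β_L × MRP = 0.91% + 1.7738 × 5.41% = 10.51%

10.51%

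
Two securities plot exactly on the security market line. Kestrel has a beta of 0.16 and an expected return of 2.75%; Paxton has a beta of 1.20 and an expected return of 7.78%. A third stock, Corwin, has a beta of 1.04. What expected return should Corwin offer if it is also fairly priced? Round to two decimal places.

7.01%

MRP (SML slope) = (7.78% − 2.75%) / (1.20 − 0.16) = 5.03% / 1.04 = 4.8365%
R_f (intercept) = 2.75% − 0.16 × 4.8365% = 1.9762%
E(R_Corwin) = R_f + β × MRP = 1.9762% + 1.04 × 4.8365% = 7.01%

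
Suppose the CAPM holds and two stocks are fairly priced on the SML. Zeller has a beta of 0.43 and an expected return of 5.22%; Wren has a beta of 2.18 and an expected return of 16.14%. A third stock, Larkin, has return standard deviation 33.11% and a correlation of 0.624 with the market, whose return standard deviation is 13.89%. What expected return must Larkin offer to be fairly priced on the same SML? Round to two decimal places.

MRP = (16.14% − 5.22%) / (2.18 − 0.43) = 6.2400%
R_f = 5.22% − 0.43 × 6.2400% = 2.5368%
β_Larkin = ρ·σ_i/σ_m = 0.624 × 33.11 / 13.89 = 1.4874
E(R_Larkin) = R_f + β × MRP = 2.5368% + 1.4874 × 6.2400% = 11.82%

11.82%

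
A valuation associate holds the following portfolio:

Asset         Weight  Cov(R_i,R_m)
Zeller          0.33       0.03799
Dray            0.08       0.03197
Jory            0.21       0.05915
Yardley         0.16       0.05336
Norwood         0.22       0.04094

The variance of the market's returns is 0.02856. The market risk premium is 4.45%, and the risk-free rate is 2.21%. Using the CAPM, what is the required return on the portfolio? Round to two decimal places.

9.23%

β_Zeller = 0.03799 / 0.02856 = 1.3302
β_Dray = 0.03197 / 0.02856 = 1.1194
β_Jory = 0.05915 / 0.02856 = 2.0711
β_Yardley = 0.05336 / 0.02856 = 1.8683
β_Norwood = 0.04094 / 0.02856 = 1.4335
β_P = Σ w_i β_i = 0.33×1.3302 + 0.08×1.1194 + 0.21×2.0711 + 0.16×1.8683 + 0.22×1.4335 = 1.5777
E(R_P) = R_f + β_P × MRP = 2.21% + 1.5777 × 4.45% = 9.23%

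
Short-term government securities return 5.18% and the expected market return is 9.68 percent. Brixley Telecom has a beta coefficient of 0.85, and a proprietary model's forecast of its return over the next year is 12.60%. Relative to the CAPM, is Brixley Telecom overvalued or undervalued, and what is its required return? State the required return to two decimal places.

MRP = 9.68% − 5.18% = 4.50%
Required return = R_f + β·MRP = 5.18% + 0.85 × 4.50% = 9.01%
Forecast 12.60% > required 9.01% → the stock plots above the SML → undervalued.

Undervalued; required return 9.01%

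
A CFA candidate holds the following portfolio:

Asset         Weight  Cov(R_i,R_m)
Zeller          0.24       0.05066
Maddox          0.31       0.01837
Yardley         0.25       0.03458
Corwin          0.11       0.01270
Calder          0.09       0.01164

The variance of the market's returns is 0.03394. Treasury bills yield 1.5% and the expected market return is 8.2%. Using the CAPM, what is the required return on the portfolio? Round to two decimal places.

7.21%

β_Zeller = 0.05066 / 0.03394 = 1.4926
β_Maddox = 0.01837 / 0.03394 = 0.5412
β_Yardley = 0.03458 / 0.03394 = 1.0189
β_Corwin = 0.01270 / 0.03394 = 0.3742
β_Calder = 0.01164 / 0.03394 = 0.3430
β_P = Σ w_i β_i = 0.24×1.4926 + 0.31×0.5412 + 0.25×1.0189 + 0.11×0.3742 + 0.09×0.3430 = 0.8528
MRP = 8.2% − 1.5% = 6.70%
E(R_P) = R_f + β_P × MRP = 1.5% + 0.8528 × 6.7% = 7.21%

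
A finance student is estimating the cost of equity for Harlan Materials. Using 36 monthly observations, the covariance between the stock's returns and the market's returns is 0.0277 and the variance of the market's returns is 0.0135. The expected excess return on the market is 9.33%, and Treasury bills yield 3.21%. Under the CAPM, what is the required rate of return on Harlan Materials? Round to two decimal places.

22.35%

β = Cov(R_i, R_m) / Var(R_m) = 0.0277 / 0.0135 = 2.0519
E(R) = R_f + β × MRP = 3.21% + 2.0519 × 9.33% = 22.35%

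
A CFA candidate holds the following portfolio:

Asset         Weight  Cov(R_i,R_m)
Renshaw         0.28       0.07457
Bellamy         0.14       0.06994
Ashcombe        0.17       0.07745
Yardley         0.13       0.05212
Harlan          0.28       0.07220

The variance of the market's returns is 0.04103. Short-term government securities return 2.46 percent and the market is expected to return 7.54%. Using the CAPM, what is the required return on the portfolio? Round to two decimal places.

11.23%

β_Renshaw = 0.07457 / 0.04103 = 1.8175
β_Bellamy = 0.06994 / 0.04103 = 1.7046
β_Ashcombe = 0.07745 / 0.04103 = 1.8876
β_Yardley = 0.05212 / 0.04103 = 1.2703
β_Harlan = 0.07220 / 0.04103 = 1.7597
β_P = Σ w_i β_i = 0.28×1.8175 + 0.14×1.7046 + 0.17×1.8876 + 0.13×1.2703 + 0.28×1.7597 = 1.7263
MRP = 7.54% − 2.46% = 5.08%
E(R_P) = R_f + β_P × MRP = 2.46% + 1.7263 × 5.08% = 11.23%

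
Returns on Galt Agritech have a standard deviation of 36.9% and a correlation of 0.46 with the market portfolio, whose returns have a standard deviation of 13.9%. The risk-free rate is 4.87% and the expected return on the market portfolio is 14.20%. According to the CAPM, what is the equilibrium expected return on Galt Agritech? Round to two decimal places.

16.26%

β = ρ × σ_i / σ_m = 0.46 × 36.9% / 13.9% = 1.2212
MRP = 14.20% − 4.87% = 9.33%
E(R) = 4.87% + 1.2212 × 9.33% = 16.26%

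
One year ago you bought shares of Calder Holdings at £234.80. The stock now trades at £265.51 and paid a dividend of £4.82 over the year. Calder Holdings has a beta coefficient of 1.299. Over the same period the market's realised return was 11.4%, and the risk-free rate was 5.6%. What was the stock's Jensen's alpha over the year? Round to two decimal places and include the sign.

Realised HPR = (P1 + D1 − P0) / P0 = (265.51 + 4.82 − 234.80) / 234.80 = 35.53 / 234.80 = 15.1320%
MRP = 11.4% − 5.6% = 5.80%
CAPM required = R_f + β·MRP = 5.6% + 1.299 × 5.8% = 13.1342%
α = realised − required = 15.1320% − 13.1342% = +2.00%

+2.00%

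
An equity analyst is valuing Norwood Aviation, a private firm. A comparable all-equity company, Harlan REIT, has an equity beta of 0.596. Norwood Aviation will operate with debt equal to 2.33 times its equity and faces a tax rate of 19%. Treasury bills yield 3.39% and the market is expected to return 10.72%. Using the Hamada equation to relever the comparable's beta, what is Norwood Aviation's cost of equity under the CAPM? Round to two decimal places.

16.00%

β_L = β_U × [1 + (1 − t)(D/E)] = 0.596 × [1 + (1 − 0.19) × 2.33]
    = 0.596 × [1 + 0.81 × 2.33] = 0.596 × 2.8873 = 1.7208
MRP = 10.72% − 3.39% = 7.33%
E(R) = R_f + β_L × MRP = 3.39% + 1.7208 × 7.33% = 16.00%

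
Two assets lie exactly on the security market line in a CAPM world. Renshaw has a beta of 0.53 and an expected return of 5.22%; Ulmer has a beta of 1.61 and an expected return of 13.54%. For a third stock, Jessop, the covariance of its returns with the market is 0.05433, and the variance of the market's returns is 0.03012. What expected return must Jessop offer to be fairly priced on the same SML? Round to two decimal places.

15.03%

MRP = (13.54% − 5.22%) / (1.61 − 0.53) = 7.7037%
R_f = 5.22% − 0.53 × 7.7037% = 1.1370%
β_Jessop = Cov / Var(R_m) = 0.05433 / 0.03012 = 1.8038
E(R_Jessop) = R_f + β × MRP = 1.1370% + 1.8038 × 7.7037% = 15.03%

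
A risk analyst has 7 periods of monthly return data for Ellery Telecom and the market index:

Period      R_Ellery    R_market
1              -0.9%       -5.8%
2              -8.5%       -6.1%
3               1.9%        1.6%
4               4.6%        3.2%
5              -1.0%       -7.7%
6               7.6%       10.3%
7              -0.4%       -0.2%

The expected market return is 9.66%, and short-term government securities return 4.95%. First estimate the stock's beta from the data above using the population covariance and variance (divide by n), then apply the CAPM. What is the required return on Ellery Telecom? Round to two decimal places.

8.07%

Mean R_i = (-0.9 − 8.5 + 1.9 + 4.6 − 1.0 + 7.6 − 0.4) / 7 = 0.4714%
Mean R_m = (-5.8 − 6.1 + 1.6 + 3.2 − 7.7 + 10.3 − 0.2) / 7 = -0.6714%
Σ(R_i − R̄_i)(R_m − R̄_m) = 163.1057  ⇒  Cov = 163.1057 / 7 = 23.3008
Σ(R_m − R̄_m)² = 245.9143  ⇒  Var(R_m) = 245.9143 / 7 = 35.1306
β = Cov / Var(R_m) = 23.3008 / 35.1306 = 0.6633
MRP = 9.66% − 4.95% = 4.71%
E(R) = R_f + β × MRP = 4.95% + 0.6633 × 4.71% = 8.07%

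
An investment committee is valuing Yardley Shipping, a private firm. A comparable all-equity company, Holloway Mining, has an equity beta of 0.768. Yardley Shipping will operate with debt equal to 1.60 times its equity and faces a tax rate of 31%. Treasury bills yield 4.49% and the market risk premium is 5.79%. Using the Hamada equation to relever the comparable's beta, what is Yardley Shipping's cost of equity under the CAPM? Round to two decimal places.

β_L = β_U × [1 + (1 − t)(D/E)] = 0.768 × [1 + (1 − 0.31) × 1.60]
    = 0.768 × [1 + 0.69 × 1.60] = 0.768 × 2.1040 = 1.6159
E(R) = R_f + β_L × MRP = 4.49% + 1.6159 × 5.79% = 13.85%

13.85%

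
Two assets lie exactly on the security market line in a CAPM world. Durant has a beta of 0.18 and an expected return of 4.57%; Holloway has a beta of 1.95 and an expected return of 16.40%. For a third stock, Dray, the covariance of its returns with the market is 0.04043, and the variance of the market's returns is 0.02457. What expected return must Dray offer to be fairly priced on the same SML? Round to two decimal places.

MRP = (16.40% − 4.57%) / (1.95 − 0.18) = 6.6836%
R_f = 4.57% − 0.18 × 6.6836% = 3.3670%
β_Dray = Cov / Var(R_m) = 0.04043 / 0.02457 = 1.6455
E(R_Dray) = R_f + β × MRP = 3.3670% + 1.6455 × 6.6836% = 14.36%

14.36%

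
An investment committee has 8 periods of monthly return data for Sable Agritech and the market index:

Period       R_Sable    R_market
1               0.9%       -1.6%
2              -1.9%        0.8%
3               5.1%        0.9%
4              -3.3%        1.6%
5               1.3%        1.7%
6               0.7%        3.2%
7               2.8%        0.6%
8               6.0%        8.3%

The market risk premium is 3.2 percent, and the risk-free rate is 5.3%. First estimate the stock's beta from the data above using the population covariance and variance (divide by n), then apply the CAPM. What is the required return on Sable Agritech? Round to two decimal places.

6.92%

Mean R_i = (0.9 − 1.9 + 5.1 − 3.3 + 1.3 + 0.7 + 2.8 + 6.0) / 8 = 1.4500%
Mean R_m = (-1.6 + 0.8 + 0.9 + 1.6 + 1.7 + 3.2 + 0.6 + 8.3) / 8 = 1.9375%
Σ(R_i − R̄_i)(R_m − R̄_m) = 29.8050  ⇒  Cov = 29.8050 / 8 = 3.7256
Σ(R_m − R̄_m)² = 58.9188  ⇒  Var(R_m) = 58.9188 / 8 = 7.3649
β = Cov / Var(R_m) = 3.7256 / 7.3649 = 0.5059
E(R) = R_f + β × MRP = 5.3% + 0.5059 × 3.2% = 6.92%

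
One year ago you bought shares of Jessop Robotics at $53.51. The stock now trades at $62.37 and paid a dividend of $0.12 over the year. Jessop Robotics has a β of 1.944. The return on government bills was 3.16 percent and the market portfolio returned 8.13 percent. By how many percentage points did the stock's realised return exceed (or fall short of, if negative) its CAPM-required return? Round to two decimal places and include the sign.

Realised HPR = (P1 + D1 − P0) / P0 = (62.37 + 0.12 − 53.51) / 53.51 = 8.98 / 53.51 = 16.7819%
MRP = 8.13% − 3.16% = 4.97%
CAPM required = R_f + β·MRP = 3.16% + 1.944 × 4.97% = 12.82168%
α = realised − required = 16.7819% − 12.82168% = +3.96%

+3.96%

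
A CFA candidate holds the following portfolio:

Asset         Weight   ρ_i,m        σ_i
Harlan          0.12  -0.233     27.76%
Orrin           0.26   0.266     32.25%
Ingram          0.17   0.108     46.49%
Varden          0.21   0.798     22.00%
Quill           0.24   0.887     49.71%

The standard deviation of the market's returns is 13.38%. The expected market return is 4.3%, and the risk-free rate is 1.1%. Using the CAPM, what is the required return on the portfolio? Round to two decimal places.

β_Harlan = -0.233 × 27.76% / 13.38% = -0.4834
β_Orrin = 0.266 × 32.25% / 13.38% = 0.6411
β_Ingram = 0.108 × 46.49% / 13.38% = 0.3753
β_Varden = 0.798 × 22.00% / 13.38% = 1.3121
β_Quill = 0.887 × 49.71% / 13.38% = 3.2954
β_P = Σ w_i β_i = 0.12×-0.4834 + 0.26×0.6411 + 0.17×0.3753 + 0.21×1.3121 + 0.24×3.2954 = 1.2389
MRP = 4.3% − 1.1% = 3.20%
E(R_P) = R_f + β_P × MRP = 1.1% + 1.2389 × 3.2% = 5.06%

5.06%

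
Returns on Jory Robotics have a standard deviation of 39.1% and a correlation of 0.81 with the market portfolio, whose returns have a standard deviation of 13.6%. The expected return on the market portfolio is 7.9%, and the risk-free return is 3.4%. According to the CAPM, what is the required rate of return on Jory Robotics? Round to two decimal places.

13.88%

β = ρ × σ_i / σ_m = 0.81 × 39.1% / 13.6% = 2.3288
MRP = 7.9% − 3.4% = 4.50%
E(R) = 3.4% + 2.3288 × 4.5% = 13.88%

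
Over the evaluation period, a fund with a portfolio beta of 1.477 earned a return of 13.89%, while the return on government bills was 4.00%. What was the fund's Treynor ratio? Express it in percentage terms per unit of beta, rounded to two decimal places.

6.70%

Treynor = (R_P − R_f) / β_P = (13.89% − 4.00%) / 1.4770 = 9.89% / 1.4770 = 6.70%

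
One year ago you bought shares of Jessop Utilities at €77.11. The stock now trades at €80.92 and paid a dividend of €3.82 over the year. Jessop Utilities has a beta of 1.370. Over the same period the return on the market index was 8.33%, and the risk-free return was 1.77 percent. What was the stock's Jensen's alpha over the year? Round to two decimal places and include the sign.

-0.86%

Realised HPR = (P1 + D1 − P0) / P0 = (80.92 + 3.82 − 77.11) / 77.11 = 7.63 / 77.11 = 9.8950%
MRP = 8.33% − 1.77% = 6.56%
CAPM required = R_f + β·MRP = 1.77% + 1.370 × 6.56% = 10.75720%
α = realised − required = 9.8950% − 10.75720% = -0.86%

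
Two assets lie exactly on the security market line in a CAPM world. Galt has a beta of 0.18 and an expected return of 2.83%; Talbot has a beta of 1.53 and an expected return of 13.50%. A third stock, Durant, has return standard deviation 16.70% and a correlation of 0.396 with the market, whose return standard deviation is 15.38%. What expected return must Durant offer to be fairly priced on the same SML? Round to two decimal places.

MRP = (13.50% − 2.83%) / (1.53 − 0.18) = 7.9037%
R_f = 2.83% − 0.18 × 7.9037% = 1.4073%
β_Durant = ρ·σ_i/σ_m = 0.396 × 16.70 / 15.38 = 0.4300
E(R_Durant) = R_f + β × MRP = 1.4073% + 0.4300 × 7.9037% = 4.81%

4.81%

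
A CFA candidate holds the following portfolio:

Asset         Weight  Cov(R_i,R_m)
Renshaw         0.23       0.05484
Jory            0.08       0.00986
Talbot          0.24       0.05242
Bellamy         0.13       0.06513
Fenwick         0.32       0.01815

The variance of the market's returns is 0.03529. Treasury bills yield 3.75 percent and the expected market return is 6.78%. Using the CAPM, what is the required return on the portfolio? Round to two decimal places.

β_Renshaw = 0.05484 / 0.03529 = 1.5540
β_Jory = 0.00986 / 0.03529 = 0.2794
β_Talbot = 0.05242 / 0.03529 = 1.4854
β_Bellamy = 0.06513 / 0.03529 = 1.8456
β_Fenwick = 0.01815 / 0.03529 = 0.5143
β_P = Σ w_i β_i = 0.23×1.5540 + 0.08×0.2794 + 0.24×1.4854 + 0.13×1.8456 + 0.32×0.5143 = 1.1408
MRP = 6.78% − 3.75% = 3.03%
E(R_P) = R_f + β_P × MRP = 3.75% + 1.1408 × 3.03% = 7.21%

7.21%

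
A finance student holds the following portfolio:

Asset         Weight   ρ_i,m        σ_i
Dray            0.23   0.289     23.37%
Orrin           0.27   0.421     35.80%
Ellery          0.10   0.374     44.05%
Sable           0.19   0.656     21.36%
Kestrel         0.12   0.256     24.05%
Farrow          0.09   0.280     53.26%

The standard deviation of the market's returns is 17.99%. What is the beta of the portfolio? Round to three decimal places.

β_Dray = 0.289 × 23.37% / 17.99% = 0.3754
β_Orrin = 0.421 × 35.80% / 17.99% = 0.8378
β_Ellery = 0.374 × 44.05% / 17.99% = 0.9158
β_Sable = 0.656 × 21.36% / 17.99% = 0.7789
β_Kestrel = 0.256 × 24.05% / 17.99% = 0.3422
β_Farrow = 0.280 × 53.26% / 17.99% = 0.8289
β_P = Σ w_i β_i = 0.23×0.3754 + 0.27×0.8378 + 0.10×0.9158 + 0.19×0.7789 + 0.12×0.3422 + 0.09×0.8289 = 0.6678

0.668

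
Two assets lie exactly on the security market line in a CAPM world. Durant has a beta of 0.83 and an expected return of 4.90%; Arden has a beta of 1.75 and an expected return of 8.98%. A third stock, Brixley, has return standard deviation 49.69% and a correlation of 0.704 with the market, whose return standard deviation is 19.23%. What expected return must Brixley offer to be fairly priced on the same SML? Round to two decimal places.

MRP = (8.98% − 4.90%) / (1.75 − 0.83) = 4.4348%
R_f = 4.90% − 0.83 × 4.4348% = 1.2191%
β_Brixley = ρ·σ_i/σ_m = 0.704 × 49.69 / 19.23 = 1.8191
E(R_Brixley) = R_f + β × MRP = 1.2191% + 1.8191 × 4.4348% = 9.29%

9.29%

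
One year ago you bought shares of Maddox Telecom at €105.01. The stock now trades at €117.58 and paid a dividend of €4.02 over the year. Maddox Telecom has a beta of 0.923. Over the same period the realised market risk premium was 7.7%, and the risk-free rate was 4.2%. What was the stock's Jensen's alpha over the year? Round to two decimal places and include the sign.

Realised HPR = (P1 + D1 − P0) / P0 = (117.58 + 4.02 − 105.01) / 105.01 = 16.59 / 105.01 = 15.7985%
CAPM required = R_f + β·MRP = 4.2% + 0.923 × 7.7% = 11.3071%
α = realised − required = 15.7985% − 11.3071% = +4.49%

+4.49%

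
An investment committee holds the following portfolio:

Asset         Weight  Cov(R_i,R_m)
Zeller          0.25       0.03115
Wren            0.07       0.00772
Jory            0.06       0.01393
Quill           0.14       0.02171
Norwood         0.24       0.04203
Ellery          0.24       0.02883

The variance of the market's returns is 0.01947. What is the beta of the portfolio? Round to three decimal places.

β_Zeller = 0.03115 / 0.01947 = 1.5999
β_Wren = 0.00772 / 0.01947 = 0.3965
β_Jory = 0.01393 / 0.01947 = 0.7155
β_Quill = 0.02171 / 0.01947 = 1.1150
β_Norwood = 0.04203 / 0.01947 = 2.1587
β_Ellery = 0.02883 / 0.01947 = 1.4807
β_P = Σ w_i β_i = 0.25×1.5999 + 0.07×0.3965 + 0.06×0.7155 + 0.14×1.1150 + 0.24×2.1587 + 0.24×1.4807 = 1.5002

1.500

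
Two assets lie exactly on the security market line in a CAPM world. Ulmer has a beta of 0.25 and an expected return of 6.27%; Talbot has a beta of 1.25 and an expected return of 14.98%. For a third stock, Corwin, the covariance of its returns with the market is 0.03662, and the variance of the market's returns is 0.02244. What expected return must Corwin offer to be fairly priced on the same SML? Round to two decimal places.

18.31%

MRP = (14.98% − 6.27%) / (1.25 − 0.25) = 8.7100%
R_f = 6.27% − 0.25 × 8.7100% = 4.0925%
β_Corwin = Cov / Var(R_m) = 0.03662 / 0.02244 = 1.6319
E(R_Corwin) = R_f + β × MRP = 4.0925% + 1.6319 × 8.7100% = 18.31%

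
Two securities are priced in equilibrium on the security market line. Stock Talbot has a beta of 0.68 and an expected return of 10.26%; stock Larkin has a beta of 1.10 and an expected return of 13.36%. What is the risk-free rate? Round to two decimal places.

5.24%

Both satisfy E(R) = R_f + β·MRP, so the slope of the SML is
MRP = (13.36% − 10.26%) / (1.10 − 0.68) = 3.10% / 0.42 = 7.3810%
R_f = E(R_Talbot) − β_Talbot·MRP = 10.26% − 0.68 × 7.3810% = 5.2409%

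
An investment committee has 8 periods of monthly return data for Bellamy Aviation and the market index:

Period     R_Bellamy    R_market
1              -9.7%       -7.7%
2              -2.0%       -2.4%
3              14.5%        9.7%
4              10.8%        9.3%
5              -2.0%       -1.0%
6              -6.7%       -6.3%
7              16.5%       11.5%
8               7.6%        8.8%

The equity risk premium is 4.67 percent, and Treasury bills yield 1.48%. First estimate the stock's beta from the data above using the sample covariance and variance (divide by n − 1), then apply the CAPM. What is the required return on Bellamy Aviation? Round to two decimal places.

7.28%

Mean R_i = (-9.7 − 2.0 + 14.5 + 10.8 − 2.0 − 6.7 + 16.5 + 7.6) / 8 = 3.6250%
Mean R_m = (-7.7 − 2.4 + 9.7 + 9.3 − 1.0 − 6.3 + 11.5 + 8.8) / 8 = 2.7375%
Σ(R_i − R̄_i)(R_m − R̄_m) = 542.0325  ⇒  Cov = 542.0325 / 7 = 77.4332
Σ(R_m − R̄_m)² = 436.0588  ⇒  Var(R_m) = 436.0588 / 7 = 62.2941
β = Cov / Var(R_m) = 77.4332 / 62.2941 = 1.2430
E(R) = R_f + β × MRP = 1.48% + 1.2430 × 4.67% = 7.28%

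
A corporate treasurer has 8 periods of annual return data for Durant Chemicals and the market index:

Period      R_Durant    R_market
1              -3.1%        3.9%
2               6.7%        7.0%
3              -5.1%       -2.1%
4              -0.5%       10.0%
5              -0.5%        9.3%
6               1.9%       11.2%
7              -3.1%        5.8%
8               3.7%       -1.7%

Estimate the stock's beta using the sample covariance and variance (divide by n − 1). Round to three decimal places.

0.181

Mean R_i = (-3.1 + 6.7 − 5.1 − 0.5 − 0.5 + 1.9 − 3.1 + 3.7) / 8 = 0.0000%
Mean R_m = (3.9 + 7.0 − 2.1 + 10.0 + 9.3 + 11.2 + 5.8 − 1.7) / 8 = 5.4250%
Σ(R_i − R̄_i)(R_m − R̄_m) = 32.8800  ⇒  Cov = 32.8800 / 7 = 4.6971
Σ(R_m − R̄_m)² = 181.6350  ⇒  Var(R_m) = 181.6350 / 7 = 25.9479
β = Cov / Var(R_m) = 4.6971 / 25.9479 = 0.1810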